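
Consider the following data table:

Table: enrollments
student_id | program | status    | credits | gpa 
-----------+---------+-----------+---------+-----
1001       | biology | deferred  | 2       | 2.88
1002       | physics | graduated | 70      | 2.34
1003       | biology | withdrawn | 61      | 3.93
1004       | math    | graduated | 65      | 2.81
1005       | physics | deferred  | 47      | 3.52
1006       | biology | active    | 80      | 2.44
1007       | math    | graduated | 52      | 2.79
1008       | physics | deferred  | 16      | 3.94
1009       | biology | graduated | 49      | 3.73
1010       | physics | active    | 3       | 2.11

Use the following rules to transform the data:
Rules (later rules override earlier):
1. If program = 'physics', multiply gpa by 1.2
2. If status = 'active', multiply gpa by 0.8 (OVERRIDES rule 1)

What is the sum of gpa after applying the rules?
31.54

Step 1: Rule 2 takes priority for records with status = 'active'
  - 2 records: 4.55 × 0.8 = 3.64
Step 2: Rule 1 applies to remaining records with program = 'physics'
  - 3 records: 9.8 × 1.2 = 11.76
Step 3: Other records unchanged: 16.14
Step 4: Final sum = 3.64 + 11.76 + 16.14 = 31.54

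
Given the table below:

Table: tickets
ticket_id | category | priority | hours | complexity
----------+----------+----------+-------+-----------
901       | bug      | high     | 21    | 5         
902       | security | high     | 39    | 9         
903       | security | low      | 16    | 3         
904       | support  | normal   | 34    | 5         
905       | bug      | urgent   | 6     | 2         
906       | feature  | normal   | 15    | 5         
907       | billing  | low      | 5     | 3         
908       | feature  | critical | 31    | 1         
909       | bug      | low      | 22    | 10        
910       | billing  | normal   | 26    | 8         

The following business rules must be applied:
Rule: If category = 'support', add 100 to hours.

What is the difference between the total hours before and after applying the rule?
100

Step 1: Original sum of hours = 215
Step 2: 1 records have category = 'support'
Step 3: Each affected record changes by 100
Step 4: Total change = 1 × 100 = 100
Step 5: New sum = 215 + 100 = 315
Step 6: Difference = |315 - 215| = 100
        (Sum increased by 100)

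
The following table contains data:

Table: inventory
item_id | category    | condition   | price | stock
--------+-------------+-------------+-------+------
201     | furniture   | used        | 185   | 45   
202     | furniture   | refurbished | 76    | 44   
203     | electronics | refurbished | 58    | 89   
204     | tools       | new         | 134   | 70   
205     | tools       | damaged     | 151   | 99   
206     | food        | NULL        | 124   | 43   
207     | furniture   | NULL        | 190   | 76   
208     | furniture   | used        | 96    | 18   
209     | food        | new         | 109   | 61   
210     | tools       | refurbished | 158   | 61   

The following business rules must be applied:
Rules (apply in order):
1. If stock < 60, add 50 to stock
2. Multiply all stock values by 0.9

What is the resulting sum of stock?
725.4

Step 1: Apply Rule 1 - Add 50 to records with stock < 60
  - 4 records affected: 150 + (4 × 50) = 350
  - Unaffected records: 456
  - Sum after Rule 1: 806
Step 2: Apply Rule 2 - Multiply all by 0.9
  - 806 × 0.9 = 725.4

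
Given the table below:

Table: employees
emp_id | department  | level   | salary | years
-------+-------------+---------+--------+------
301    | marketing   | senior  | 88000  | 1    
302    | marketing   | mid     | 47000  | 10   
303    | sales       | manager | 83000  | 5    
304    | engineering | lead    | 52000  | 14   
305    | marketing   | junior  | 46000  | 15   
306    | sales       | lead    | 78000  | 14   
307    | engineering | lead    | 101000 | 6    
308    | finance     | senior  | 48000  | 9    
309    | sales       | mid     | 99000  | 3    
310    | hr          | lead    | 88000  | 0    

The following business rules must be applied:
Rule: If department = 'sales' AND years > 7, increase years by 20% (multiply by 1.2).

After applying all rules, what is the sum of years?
79.8

Step 1: Find records where department = 'sales' AND years > 7
Step 2: 1 records match, summing to 14
Step 3: After multiplier: 14 × 1.2 = 16.8
Step 4: Unaffected records sum: 63
Step 5: Final sum = 16.8 + 63 = 79.8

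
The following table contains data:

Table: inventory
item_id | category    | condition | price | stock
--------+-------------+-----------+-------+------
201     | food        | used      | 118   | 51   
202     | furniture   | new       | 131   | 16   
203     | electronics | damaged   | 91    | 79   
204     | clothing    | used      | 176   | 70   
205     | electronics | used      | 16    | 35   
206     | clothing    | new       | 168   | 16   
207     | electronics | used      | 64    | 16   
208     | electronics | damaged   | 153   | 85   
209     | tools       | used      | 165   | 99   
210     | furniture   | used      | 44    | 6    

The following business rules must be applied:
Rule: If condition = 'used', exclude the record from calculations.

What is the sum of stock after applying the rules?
196

Step 1: Identify records where condition = 'used'
Step 2: The excluded records sum to 277
Step 3: Original total stock = 473
Step 4: Remaining total = 473 - 277 = 196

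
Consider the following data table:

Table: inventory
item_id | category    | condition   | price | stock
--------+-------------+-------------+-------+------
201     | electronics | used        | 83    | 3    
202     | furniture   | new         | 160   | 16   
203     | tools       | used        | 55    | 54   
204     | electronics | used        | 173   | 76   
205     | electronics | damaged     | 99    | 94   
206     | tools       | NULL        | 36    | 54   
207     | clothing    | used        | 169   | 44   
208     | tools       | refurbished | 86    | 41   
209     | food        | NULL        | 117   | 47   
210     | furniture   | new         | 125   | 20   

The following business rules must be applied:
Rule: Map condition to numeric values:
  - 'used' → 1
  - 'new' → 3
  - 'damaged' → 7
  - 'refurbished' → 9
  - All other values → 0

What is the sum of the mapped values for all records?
26

Step 1: Apply mapping to each record
Step 2: Count by status:
  'used': 4 records × 1 = 4
  'new': 2 records × 3 = 6
  'damaged': 1 records × 7 = 7
  'refurbished': 1 records × 9 = 9
Step 3: Sum all mapped values = 26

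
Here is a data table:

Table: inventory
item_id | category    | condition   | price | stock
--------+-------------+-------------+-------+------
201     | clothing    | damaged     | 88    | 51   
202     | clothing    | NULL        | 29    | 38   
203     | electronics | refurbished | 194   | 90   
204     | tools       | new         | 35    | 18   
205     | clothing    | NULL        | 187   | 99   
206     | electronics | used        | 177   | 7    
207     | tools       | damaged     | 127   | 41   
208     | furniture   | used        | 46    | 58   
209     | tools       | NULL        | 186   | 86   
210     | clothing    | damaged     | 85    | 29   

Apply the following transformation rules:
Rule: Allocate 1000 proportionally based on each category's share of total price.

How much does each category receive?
clothing: 337.09, electronics: 321.49, furniture: 39.86, tools: 301.56

Step 1: Calculate total price = 1154
Step 2: Calculate each category's proportion:
  clothing: 389/1154 = 33.71% → 337.09
  electronics: 371/1154 = 32.15% → 321.49
  furniture: 46/1154 = 3.99% → 39.86
  tools: 348/1154 = 30.16% → 301.56
Step 3: Verify: sum of allocations ≈ 1000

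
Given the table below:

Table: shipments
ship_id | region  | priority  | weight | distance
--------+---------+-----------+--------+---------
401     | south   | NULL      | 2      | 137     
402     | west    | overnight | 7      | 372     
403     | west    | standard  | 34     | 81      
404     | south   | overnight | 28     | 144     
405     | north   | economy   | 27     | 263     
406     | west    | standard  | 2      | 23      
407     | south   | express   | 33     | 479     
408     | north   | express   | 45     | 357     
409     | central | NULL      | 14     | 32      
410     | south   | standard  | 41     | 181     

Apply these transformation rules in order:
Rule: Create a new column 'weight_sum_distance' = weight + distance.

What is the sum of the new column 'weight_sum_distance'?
2302

Step 1: For each record, compute weight + distance
Example calculations:
  2 + 137 = 139
  7 + 372 = 379
  34 + 81 = 115
  ...
Step 2: Sum all derived values
Step 3: Total = 2302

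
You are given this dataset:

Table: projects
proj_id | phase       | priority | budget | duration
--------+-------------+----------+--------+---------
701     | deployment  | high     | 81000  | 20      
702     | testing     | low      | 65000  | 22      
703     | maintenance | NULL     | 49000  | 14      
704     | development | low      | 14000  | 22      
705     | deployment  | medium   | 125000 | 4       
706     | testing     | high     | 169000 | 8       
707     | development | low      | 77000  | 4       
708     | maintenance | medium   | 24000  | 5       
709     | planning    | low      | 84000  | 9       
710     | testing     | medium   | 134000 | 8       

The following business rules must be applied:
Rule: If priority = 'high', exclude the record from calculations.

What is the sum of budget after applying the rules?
572000

Step 1: Identify records where priority = 'high'
Step 2: The excluded records sum to 250000
Step 3: Original total budget = 822000
Step 4: Remaining total = 822000 - 250000 = 572000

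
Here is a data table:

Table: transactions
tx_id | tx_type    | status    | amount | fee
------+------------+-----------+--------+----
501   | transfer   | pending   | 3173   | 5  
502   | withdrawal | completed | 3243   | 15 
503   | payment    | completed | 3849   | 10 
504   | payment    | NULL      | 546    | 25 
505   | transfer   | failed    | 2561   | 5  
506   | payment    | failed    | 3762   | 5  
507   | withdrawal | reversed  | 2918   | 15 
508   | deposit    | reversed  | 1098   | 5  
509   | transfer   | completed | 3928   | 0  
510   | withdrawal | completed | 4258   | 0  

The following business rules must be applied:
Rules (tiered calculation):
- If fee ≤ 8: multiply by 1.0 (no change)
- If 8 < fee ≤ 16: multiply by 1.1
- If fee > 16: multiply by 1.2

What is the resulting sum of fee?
94.0

Step 1: Tier 1 (fee ≤ 8): 6 records, sum = 20 × 1.0 = 20.0
Step 2: Tier 2 (8 < fee ≤ 16): 3 records, sum = 40 × 1.1 = 44.0
Step 3: Tier 3 (fee > 16): 1 records, sum = 25 × 1.2 = 30.0
Step 4: Final sum = 20.0 + 44.0 + 30.0 = 94.0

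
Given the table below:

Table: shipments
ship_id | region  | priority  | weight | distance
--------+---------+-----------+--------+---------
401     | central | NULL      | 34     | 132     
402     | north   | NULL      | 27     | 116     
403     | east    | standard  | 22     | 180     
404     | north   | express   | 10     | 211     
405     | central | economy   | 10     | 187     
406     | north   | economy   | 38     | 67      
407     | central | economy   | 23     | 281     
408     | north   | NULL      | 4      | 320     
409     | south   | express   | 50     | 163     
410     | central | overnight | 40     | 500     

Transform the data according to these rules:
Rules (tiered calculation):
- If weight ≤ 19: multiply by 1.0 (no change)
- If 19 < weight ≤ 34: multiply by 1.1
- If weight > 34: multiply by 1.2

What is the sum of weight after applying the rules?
294.2

Step 1: Tier 1 (weight ≤ 19): 3 records, sum = 24 × 1.0 = 24.0
Step 2: Tier 2 (19 < weight ≤ 34): 4 records, sum = 106 × 1.1 = 116.6
Step 3: Tier 3 (weight > 34): 3 records, sum = 128 × 1.2 = 153.6
Step 4: Final sum = 24.0 + 116.6 + 153.6 = 294.2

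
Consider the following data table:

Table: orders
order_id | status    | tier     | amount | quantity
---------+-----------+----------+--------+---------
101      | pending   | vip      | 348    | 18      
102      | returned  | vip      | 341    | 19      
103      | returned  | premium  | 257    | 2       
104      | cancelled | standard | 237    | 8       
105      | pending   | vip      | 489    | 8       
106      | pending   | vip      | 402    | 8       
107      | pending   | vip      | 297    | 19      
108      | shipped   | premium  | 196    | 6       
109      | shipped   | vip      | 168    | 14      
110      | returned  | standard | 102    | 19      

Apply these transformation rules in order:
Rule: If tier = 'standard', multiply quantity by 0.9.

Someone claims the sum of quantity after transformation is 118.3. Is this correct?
Yes, the result is correct.

Step 1: Calculate the correct sum after transformation
Step 2: Apply multiplier 0.9 to records where tier = 'standard'
Step 3: Correct result = 118.3
Step 4: Claimed result = 118.3
Step 5: 118.3 = 118.3 ✓
Conclusion: The claimed result is correct.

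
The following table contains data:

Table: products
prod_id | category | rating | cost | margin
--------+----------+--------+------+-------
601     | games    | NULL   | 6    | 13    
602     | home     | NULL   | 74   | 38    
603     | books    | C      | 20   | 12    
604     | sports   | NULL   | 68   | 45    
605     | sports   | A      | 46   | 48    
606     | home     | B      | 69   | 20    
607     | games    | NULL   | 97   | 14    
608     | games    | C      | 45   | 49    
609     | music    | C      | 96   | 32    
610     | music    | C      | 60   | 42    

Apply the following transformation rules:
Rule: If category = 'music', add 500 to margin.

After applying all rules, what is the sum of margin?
1313

Step 1: Count records where category = 'music': 2
Step 2: Total bonus added: 2 × 500 = 1000
Step 3: Original sum of margin: 313
Step 4: Final sum = 313 + 1000 = 1313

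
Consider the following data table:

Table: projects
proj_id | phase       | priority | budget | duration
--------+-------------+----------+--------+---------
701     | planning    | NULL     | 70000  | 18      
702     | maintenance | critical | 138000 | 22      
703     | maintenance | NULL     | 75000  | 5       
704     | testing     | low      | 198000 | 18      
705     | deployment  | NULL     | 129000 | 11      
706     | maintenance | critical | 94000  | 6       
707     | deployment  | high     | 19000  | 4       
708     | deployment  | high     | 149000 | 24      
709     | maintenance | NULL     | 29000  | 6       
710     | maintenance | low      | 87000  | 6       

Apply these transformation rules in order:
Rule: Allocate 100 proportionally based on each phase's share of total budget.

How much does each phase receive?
deployment: 30.06, maintenance: 42.81, planning: 7.09, testing: 20.04

Step 1: Calculate total budget = 988000
Step 2: Calculate each phase's proportion:
  deployment: 297000/988000 = 30.06% → 30.06
  maintenance: 423000/988000 = 42.81% → 42.81
  planning: 70000/988000 = 7.09% → 7.09
  testing: 198000/988000 = 20.04% → 20.04
Step 3: Verify: sum of allocations ≈ 100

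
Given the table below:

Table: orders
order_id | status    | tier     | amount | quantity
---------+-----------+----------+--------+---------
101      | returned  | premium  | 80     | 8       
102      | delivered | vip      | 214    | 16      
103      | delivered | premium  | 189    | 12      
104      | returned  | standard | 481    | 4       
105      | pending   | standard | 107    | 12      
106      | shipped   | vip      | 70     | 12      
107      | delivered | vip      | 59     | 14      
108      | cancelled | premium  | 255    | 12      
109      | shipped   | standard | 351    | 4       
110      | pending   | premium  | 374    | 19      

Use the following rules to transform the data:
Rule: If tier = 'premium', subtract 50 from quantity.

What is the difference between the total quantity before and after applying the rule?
200

Step 1: Original sum of quantity = 113
Step 2: 4 records have tier = 'premium'
Step 3: Each affected record changes by -50
Step 4: Total change = 4 × -50 = -200
Step 5: New sum = 113 + -200 = -87
Step 6: Difference = |-87 - 113| = 200
        (Sum decreased by 200)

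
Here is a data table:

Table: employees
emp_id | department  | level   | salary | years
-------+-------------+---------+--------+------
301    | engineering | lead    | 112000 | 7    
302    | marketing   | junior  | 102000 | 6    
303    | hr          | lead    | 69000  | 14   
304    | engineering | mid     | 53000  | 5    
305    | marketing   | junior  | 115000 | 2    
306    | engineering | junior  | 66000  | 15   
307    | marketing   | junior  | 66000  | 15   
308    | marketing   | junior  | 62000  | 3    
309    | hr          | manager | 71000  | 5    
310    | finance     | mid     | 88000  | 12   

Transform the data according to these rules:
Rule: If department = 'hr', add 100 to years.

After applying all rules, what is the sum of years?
284

Step 1: Count records where department = 'hr': 2
Step 2: Total bonus added: 2 × 100 = 200
Step 3: Original sum of years: 84
Step 4: Final sum = 84 + 200 = 284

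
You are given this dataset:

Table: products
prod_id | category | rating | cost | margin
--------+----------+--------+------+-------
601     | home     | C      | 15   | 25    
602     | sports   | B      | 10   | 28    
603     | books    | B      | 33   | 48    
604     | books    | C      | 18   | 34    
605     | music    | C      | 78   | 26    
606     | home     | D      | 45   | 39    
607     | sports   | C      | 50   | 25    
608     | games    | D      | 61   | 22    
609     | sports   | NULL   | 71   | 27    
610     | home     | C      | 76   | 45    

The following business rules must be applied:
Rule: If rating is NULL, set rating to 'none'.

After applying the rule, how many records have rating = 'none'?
1

Step 1: Count records where rating IS NULL
Step 2: Found 1 records with NULL rating
Step 3: These records will have rating set to 'none'
Step 4: Records already having rating = 'none': 0
Step 5: Answer: 1 + 0 = 1 records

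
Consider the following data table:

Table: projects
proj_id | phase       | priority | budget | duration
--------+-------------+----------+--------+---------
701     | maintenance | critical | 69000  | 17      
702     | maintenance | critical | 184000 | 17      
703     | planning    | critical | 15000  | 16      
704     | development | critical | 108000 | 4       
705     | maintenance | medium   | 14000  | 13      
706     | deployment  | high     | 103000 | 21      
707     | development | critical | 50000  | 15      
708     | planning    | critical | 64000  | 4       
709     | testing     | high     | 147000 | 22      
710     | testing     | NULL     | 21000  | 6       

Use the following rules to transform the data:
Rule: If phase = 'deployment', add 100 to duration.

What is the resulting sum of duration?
235

Step 1: Count records where phase = 'deployment': 1
Step 2: Total bonus added: 1 × 100 = 100
Step 3: Original sum of duration: 135
Step 4: Final sum = 135 + 100 = 235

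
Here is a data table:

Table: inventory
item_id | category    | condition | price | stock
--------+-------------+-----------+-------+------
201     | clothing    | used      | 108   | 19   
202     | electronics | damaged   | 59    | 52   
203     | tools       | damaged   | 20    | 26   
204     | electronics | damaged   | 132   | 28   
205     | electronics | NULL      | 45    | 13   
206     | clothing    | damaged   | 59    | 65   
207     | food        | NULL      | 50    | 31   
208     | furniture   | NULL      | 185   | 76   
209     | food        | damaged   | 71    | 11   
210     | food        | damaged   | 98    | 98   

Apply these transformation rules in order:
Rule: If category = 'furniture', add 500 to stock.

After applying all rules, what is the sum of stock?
919

Step 1: Count records where category = 'furniture': 1
Step 2: Total bonus added: 1 × 500 = 500
Step 3: Original sum of stock: 419
Step 4: Final sum = 419 + 500 = 919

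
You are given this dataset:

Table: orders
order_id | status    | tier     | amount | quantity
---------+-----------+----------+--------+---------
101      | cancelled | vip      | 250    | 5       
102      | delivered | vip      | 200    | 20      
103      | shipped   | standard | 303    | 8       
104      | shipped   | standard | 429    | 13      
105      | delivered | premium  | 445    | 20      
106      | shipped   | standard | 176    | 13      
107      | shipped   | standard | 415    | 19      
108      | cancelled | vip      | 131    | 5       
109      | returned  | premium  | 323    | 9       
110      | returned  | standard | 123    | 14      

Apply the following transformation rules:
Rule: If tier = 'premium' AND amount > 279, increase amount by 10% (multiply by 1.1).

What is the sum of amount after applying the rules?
2871.8

Step 1: Find records where tier = 'premium' AND amount > 279
Step 2: 2 records match, summing to 768
Step 3: After multiplier: 768 × 1.1 = 844.8
Step 4: Unaffected records sum: 2027
Step 5: Final sum = 844.8 + 2027 = 2871.8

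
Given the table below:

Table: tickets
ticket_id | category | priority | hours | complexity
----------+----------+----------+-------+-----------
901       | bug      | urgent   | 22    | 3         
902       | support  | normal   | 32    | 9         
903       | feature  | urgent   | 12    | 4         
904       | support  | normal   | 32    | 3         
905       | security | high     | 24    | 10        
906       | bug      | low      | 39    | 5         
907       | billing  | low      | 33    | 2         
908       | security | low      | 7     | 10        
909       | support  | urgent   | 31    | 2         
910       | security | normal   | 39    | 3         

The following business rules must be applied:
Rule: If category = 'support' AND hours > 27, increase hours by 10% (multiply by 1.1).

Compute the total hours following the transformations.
280.5

Step 1: Find records where category = 'support' AND hours > 27
Step 2: 3 records match, summing to 95
Step 3: After multiplier: 95 × 1.1 = 104.5
Step 4: Unaffected records sum: 176
Step 5: Final sum = 104.5 + 176 = 280.5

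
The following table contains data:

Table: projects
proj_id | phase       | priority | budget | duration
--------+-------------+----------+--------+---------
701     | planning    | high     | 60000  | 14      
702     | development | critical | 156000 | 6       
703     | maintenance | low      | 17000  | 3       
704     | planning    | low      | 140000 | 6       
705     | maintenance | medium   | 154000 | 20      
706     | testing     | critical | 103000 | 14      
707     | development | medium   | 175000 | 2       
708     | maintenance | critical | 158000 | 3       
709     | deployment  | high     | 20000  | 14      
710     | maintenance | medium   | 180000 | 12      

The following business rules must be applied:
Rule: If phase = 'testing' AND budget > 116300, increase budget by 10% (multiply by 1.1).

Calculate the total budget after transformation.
1163000

Step 1: Find records where phase = 'testing' AND budget > 116300
Step 2: 0 records match, summing to 0
Step 3: After multiplier: 0 × 1.1 = 0.0
Step 4: Unaffected records sum: 1163000
Step 5: Final sum = 0.0 + 1163000 = 1163000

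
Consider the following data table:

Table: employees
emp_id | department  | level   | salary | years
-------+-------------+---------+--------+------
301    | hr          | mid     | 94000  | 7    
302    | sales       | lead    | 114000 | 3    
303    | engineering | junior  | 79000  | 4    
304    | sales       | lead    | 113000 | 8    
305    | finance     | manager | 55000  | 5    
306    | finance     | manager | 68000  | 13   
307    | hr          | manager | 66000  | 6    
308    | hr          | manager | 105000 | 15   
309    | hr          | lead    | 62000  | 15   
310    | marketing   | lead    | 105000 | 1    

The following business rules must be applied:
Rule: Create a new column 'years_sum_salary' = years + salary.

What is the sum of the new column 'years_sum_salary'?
861077

Step 1: For each record, compute years + salary
Example calculations:
  7 + 94000 = 94007
  3 + 114000 = 114003
  4 + 79000 = 79004
  ...
Step 2: Sum all derived values
Step 3: Total = 861077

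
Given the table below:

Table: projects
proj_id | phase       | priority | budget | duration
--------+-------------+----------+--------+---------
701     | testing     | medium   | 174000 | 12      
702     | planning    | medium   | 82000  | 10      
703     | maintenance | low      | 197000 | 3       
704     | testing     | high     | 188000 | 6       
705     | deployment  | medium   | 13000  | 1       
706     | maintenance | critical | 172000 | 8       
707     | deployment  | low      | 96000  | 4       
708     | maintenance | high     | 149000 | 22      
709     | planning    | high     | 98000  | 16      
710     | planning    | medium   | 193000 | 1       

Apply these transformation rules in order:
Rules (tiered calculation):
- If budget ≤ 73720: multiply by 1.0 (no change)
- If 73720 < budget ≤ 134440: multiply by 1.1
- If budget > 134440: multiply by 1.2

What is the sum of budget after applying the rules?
1604200.0

Step 1: Tier 1 (budget ≤ 73720): 1 records, sum = 13000 × 1.0 = 13000.0
Step 2: Tier 2 (73720 < budget ≤ 134440): 3 records, sum = 276000 × 1.1 = 303600.0
Step 3: Tier 3 (budget > 134440): 6 records, sum = 1073000 × 1.2 = 1287600.0
Step 4: Final sum = 13000.0 + 303600.0 + 1287600.0 = 1604200.0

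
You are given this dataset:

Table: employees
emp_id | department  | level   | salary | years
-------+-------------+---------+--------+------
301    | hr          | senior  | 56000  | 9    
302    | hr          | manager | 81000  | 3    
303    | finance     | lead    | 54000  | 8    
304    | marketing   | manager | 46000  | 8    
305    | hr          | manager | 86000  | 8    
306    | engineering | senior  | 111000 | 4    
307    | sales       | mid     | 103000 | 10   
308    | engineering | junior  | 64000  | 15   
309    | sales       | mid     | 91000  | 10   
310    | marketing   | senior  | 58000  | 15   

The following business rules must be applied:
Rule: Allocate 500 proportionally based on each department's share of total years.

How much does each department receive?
engineering: 105.56, finance: 44.44, hr: 111.11, marketing: 127.78, sales: 111.11

Step 1: Calculate total years = 90
Step 2: Calculate each department's proportion:
  engineering: 19/90 = 21.11% → 105.56
  finance: 8/90 = 8.89% → 44.44
  hr: 20/90 = 22.22% → 111.11
  marketing: 23/90 = 25.56% → 127.78
  sales: 20/90 = 22.22% → 111.11
Step 3: Verify: sum of allocations ≈ 500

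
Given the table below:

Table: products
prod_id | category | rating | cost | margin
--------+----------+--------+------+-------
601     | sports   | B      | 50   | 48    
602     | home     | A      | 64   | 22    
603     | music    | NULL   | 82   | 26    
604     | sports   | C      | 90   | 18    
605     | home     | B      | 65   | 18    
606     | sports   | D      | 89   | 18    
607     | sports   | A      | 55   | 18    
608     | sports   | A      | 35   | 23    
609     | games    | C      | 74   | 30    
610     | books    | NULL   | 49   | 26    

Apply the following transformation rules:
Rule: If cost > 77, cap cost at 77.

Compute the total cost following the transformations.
623

Step 1: 3 records have cost > 77
Step 2: These records originally summed to 261
Step 3: After capping: 3 × 77 = 231
Step 4: Unaffected records sum: 392
Step 5: Final sum = 231 + 392 = 623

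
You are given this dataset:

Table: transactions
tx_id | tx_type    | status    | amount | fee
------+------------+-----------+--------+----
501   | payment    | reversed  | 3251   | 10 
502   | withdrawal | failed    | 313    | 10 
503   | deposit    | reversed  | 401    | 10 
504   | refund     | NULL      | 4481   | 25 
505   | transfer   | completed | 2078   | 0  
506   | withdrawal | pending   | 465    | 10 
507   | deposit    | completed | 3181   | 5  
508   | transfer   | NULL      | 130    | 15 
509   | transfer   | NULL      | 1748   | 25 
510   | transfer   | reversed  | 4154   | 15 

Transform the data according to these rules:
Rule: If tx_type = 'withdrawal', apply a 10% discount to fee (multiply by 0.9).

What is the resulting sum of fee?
123.0

Step 1: Records with tx_type = 'withdrawal' have total fee = 20
Step 2: Apply multiplier: 20 × 0.9 = 18.0
Step 3: Other records total: 105
Step 4: Final sum = 18.0 + 105 = 123.0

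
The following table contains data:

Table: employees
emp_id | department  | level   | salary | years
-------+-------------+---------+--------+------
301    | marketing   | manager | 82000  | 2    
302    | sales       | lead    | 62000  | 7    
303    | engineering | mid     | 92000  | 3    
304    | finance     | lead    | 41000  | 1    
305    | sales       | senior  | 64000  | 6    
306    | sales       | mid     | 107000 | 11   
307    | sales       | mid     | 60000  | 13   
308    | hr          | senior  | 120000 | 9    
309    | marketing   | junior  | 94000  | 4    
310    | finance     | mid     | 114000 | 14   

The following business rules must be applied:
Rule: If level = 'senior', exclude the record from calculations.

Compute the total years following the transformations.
55

Step 1: Identify records where level = 'senior'
Step 2: The excluded records sum to 15
Step 3: Original total years = 70
Step 4: Remaining total = 70 - 15 = 55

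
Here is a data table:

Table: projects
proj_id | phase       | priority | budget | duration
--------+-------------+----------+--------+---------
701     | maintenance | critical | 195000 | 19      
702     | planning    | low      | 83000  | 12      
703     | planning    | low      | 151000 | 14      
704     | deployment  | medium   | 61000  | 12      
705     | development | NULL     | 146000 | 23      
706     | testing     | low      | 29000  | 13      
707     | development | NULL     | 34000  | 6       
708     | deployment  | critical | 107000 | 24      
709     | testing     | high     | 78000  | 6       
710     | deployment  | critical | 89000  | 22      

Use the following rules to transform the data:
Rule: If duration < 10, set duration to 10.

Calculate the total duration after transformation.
159

Step 1: 2 records have duration < 10
Step 2: These records originally summed to 12
Step 3: After setting to minimum: 2 × 10 = 20
Step 4: Unaffected records sum: 139
Step 5: Final sum = 20 + 139 = 159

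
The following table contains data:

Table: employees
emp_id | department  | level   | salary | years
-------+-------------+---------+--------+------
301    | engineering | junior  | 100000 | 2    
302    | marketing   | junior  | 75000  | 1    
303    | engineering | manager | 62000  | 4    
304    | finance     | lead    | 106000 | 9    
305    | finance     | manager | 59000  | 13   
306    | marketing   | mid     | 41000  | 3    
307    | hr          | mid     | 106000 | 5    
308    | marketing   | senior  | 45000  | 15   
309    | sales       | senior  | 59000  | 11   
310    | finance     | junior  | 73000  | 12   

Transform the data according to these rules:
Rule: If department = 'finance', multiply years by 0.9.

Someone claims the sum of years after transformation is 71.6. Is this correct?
Yes, the result is correct.

Step 1: Calculate the correct sum after transformation
Step 2: Apply multiplier 0.9 to records where department = 'finance'
Step 3: Correct result = 71.6
Step 4: Claimed result = 71.6
Step 5: 71.6 = 71.6 ✓
Conclusion: The claimed result is correct.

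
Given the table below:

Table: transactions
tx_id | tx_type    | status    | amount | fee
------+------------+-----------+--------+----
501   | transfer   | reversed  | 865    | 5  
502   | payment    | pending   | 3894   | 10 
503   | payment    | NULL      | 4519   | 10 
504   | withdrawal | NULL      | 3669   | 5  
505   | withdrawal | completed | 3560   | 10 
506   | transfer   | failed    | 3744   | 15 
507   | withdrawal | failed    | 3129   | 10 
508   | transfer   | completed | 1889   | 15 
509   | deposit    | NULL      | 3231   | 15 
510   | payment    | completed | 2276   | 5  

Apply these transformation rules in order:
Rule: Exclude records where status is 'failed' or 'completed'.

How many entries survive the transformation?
5

Step 1: Count records to exclude
  - 2 (failed) + 3 (completed) = 5 records
Step 2: Total records: 10
Step 3: Remaining = 10 - 5 = 5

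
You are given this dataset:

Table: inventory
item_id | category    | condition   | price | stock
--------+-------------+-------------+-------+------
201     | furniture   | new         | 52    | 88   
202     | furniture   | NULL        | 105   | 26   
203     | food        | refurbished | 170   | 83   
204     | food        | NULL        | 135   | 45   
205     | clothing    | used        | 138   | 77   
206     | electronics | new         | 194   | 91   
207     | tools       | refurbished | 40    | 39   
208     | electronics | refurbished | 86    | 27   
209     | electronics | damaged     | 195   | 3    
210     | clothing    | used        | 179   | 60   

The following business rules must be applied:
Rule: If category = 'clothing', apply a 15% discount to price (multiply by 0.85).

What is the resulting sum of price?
1246.45

Step 1: Records with category = 'clothing' have total price = 317
Step 2: Apply multiplier: 317 × 0.85 = 269.45
Step 3: Other records total: 977
Step 4: Final sum = 269.45 + 977 = 1246.45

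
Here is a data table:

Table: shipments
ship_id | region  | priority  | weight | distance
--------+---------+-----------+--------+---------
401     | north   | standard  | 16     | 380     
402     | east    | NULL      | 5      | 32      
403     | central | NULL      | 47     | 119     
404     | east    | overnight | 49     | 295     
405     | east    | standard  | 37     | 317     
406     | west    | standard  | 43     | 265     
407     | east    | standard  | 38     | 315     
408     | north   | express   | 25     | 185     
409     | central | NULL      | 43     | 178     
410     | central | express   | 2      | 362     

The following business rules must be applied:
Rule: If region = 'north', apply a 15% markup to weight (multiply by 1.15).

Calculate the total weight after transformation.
311.15

Step 1: Records with region = 'north' have total weight = 41
Step 2: Apply multiplier: 41 × 1.15 = 47.15
Step 3: Other records total: 264
Step 4: Final sum = 47.15 + 264 = 311.15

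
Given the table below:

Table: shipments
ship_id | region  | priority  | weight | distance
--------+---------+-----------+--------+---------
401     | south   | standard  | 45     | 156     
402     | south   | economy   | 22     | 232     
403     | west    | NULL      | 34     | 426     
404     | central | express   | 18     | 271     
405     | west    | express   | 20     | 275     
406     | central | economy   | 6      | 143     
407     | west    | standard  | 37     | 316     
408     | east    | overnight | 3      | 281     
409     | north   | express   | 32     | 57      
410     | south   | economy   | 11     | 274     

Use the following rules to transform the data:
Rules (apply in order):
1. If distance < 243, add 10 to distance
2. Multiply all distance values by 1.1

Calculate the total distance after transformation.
2718.1

Step 1: Apply Rule 1 - Add 10 to records with distance < 243
  - 4 records affected: 588 + (4 × 10) = 628
  - Unaffected records: 1843
  - Sum after Rule 1: 2471
Step 2: Apply Rule 2 - Multiply all by 1.1
  - 2471 × 1.1 = 2718.1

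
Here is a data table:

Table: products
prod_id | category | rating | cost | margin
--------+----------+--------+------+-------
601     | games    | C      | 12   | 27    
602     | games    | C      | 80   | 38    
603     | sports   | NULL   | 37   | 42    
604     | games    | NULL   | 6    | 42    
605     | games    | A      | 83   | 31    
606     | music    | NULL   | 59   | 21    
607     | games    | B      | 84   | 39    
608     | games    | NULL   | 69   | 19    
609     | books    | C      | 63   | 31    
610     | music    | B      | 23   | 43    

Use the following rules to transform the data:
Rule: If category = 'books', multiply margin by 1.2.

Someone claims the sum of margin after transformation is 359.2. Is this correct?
No, the correct result is 339.2.

Step 1: Calculate the correct sum after transformation
Step 2: Apply multiplier 1.2 to records where category = 'books'
Step 3: Correct result = 339.2
Step 4: Claimed result = 359.2
Step 5: 339.2 ≠ 359.2
Conclusion: The claimed result is incorrect. The correct answer is 339.2.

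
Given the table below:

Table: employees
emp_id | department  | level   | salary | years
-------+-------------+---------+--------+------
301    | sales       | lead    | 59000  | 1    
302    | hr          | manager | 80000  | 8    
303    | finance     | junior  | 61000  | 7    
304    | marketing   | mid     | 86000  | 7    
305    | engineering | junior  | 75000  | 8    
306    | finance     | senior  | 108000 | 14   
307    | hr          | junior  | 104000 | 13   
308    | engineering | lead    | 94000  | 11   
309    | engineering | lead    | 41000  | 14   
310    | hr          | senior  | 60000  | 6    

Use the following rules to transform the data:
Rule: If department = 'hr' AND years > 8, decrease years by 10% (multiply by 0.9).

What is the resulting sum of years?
87.7

Step 1: Find records where department = 'hr' AND years > 8
Step 2: 1 records match, summing to 13
Step 3: After multiplier: 13 × 0.9 = 11.7
Step 4: Unaffected records sum: 76
Step 5: Final sum = 11.7 + 76 = 87.7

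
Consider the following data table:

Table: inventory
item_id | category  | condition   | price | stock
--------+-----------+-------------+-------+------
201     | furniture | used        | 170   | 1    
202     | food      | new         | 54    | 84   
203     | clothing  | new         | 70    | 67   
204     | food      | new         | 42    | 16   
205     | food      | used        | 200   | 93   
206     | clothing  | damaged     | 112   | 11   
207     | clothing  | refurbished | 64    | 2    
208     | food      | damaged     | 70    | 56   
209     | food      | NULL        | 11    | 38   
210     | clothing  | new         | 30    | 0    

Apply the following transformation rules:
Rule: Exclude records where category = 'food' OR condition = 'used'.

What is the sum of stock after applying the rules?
80

Step 1: Find records where category = 'food' OR condition = 'used'
Step 2: 6 records match, summing to 288
Step 3: Original sum: 368
Step 4: Remaining sum = 368 - 288 = 80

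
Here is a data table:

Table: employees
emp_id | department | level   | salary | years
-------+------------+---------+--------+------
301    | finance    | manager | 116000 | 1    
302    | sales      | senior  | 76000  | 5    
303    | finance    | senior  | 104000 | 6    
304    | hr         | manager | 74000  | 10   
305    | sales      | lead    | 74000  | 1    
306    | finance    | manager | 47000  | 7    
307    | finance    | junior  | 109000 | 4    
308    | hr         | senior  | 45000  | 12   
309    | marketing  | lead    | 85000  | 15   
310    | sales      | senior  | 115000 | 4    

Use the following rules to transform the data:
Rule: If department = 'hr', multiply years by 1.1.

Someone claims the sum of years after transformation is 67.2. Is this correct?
Yes, the result is correct.

Step 1: Calculate the correct sum after transformation
Step 2: Apply multiplier 1.1 to records where department = 'hr'
Step 3: Correct result = 67.2
Step 4: Claimed result = 67.2
Step 5: 67.2 = 67.2 ✓
Conclusion: The claimed result is correct.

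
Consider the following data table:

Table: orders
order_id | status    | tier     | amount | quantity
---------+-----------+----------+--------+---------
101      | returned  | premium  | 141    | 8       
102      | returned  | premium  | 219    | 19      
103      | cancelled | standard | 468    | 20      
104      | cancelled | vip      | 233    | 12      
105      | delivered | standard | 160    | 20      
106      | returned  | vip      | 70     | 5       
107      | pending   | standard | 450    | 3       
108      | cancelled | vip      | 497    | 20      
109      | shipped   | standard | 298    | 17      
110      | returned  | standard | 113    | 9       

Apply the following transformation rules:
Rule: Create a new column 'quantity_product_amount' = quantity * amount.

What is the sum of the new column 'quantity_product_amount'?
38368

Step 1: For each record, compute quantity * amount
Example calculations:
  8 * 141 = 1128
  19 * 219 = 4161
  20 * 468 = 9360
  ...
Step 2: Sum all derived values
Step 3: Total = 38368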